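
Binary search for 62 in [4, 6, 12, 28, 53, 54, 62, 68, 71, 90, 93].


Step 1: lo=0, hi=10, mid=5, val=54
Step 2: lo=6, hi=10, mid=8, val=71
Step 3: lo=6, hi=7, mid=6, val=62

Found at index 6


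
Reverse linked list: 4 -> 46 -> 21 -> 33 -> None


Step 1: curr=4, set curr.next=prev(None) | reversed so far: 4
Step 2: curr=46, set curr.next=prev(4) | reversed so far: 46 -> 4
Step 3: curr=21, set curr.next=prev(46) | reversed so far: 21 -> 46 -> 4
Step 4: curr=33, set curr.next=prev(21) | reversed so far: 33 -> 21 -> 46 -> 4

33 -> 21 -> 46 -> 4 -> None


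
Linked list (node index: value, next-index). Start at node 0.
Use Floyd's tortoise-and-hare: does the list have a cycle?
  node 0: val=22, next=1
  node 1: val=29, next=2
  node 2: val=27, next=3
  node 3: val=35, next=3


Floyd's tortoise (slow, +1) and hare (fast, +2):
  init: slow=0, fast=0
  step 1: slow=1, fast=2
  step 2: slow=2, fast=3
  step 3: slow=3, fast=3
  slow == fast at node 3: cycle detected

Cycle: yes


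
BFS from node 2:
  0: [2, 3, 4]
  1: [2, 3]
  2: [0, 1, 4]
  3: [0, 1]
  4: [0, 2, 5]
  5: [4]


Visit 2, enqueue [0, 1, 4]
Visit 0, enqueue [3]
Visit 1, enqueue []
Visit 4, enqueue [5]
Visit 3, enqueue []
Visit 5, enqueue []

BFS order: [2, 0, 1, 4, 3, 5]


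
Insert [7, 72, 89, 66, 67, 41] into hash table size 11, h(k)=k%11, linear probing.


Insert 7: h=7 -> slot 7
Insert 72: h=6 -> slot 6
Insert 89: h=1 -> slot 1
Insert 66: h=0 -> slot 0
Insert 67: h=1, 1 probes -> slot 2
Insert 41: h=8 -> slot 8

Table: [66, 89, 67, None, None, None, 72, 7, 41, None, None]


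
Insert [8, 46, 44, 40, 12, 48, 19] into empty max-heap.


Insert 8: [8]
Insert 46: [46, 8]
Insert 44: [46, 8, 44]
Insert 40: [46, 40, 44, 8]
Insert 12: [46, 40, 44, 8, 12]
Insert 48: [48, 40, 46, 8, 12, 44]
Insert 19: [48, 40, 46, 8, 12, 44, 19]

Final heap: [48, 40, 46, 8, 12, 44, 19]


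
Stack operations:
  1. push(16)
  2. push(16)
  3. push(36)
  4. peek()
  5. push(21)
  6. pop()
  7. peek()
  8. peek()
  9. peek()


push(16) -> [16]
push(16) -> [16, 16]
push(36) -> [16, 16, 36]
peek()->36
push(21) -> [16, 16, 36, 21]
pop()->21, [16, 16, 36]
peek()->36
peek()->36
peek()->36

Final stack: [16, 16, 36]


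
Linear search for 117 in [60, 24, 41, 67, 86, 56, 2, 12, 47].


i=0: 60!=117
i=1: 24!=117
i=2: 41!=117
i=3: 67!=117
i=4: 86!=117
i=5: 56!=117
i=6: 2!=117
i=7: 12!=117
i=8: 47!=117

Not found, 9 comps


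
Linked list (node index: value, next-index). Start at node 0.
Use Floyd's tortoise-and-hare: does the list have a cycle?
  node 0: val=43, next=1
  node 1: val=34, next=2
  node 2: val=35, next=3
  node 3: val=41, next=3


Floyd's tortoise (slow, +1) and hare (fast, +2):
  init: slow=0, fast=0
  step 1: slow=1, fast=2
  step 2: slow=2, fast=3
  step 3: slow=3, fast=3
  slow == fast at node 3: cycle detected

Cycle: yes


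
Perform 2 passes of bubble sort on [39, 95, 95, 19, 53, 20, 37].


Initial: [39, 95, 95, 19, 53, 20, 37]
Pass 1: [39, 95, 19, 53, 20, 37, 95] (4 swaps)
Pass 2: [39, 19, 53, 20, 37, 95, 95] (4 swaps)

After 2 passes: [39, 19, 53, 20, 37, 95, 95]


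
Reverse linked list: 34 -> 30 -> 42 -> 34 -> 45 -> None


Step 1: curr=34, set curr.next=prev(None) | reversed so far: 34
Step 2: curr=30, set curr.next=prev(34) | reversed so far: 30 -> 34
Step 3: curr=42, set curr.next=prev(30) | reversed so far: 42 -> 30 -> 34
Step 4: curr=34, set curr.next=prev(42) | reversed so far: 34 -> 42 -> 30 -> 34
Step 5: curr=45, set curr.next=prev(34) | reversed so far: 45 -> 34 -> 42 -> 30 -> 34

45 -> 34 -> 42 -> 30 -> 34 -> None


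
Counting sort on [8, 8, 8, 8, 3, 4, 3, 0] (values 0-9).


Input: [8, 8, 8, 8, 3, 4, 3, 0]
Counts: [1, 0, 0, 2, 1, 0, 0, 0, 4, 0]

Sorted: [0, 3, 3, 4, 8, 8, 8, 8]


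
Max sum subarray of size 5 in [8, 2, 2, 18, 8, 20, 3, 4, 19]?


[0:5]: 38
[1:6]: 50
[2:7]: 51
[3:8]: 53
[4:9]: 54

Max: 54 at [4:9]


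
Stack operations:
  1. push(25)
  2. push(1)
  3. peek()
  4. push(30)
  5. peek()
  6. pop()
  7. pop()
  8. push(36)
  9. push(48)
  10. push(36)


push(25) -> [25]
push(1) -> [25, 1]
peek()->1
push(30) -> [25, 1, 30]
peek()->30
pop()->30, [25, 1]
pop()->1, [25]
push(36) -> [25, 36]
push(48) -> [25, 36, 48]
push(36) -> [25, 36, 48, 36]

Final stack: [25, 36, 48, 36]


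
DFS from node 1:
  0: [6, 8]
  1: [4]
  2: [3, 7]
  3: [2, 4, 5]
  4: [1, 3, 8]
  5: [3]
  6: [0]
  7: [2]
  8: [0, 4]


Visit 1, push [4]
Visit 4, push [8, 3]
Visit 3, push [5, 2]
Visit 2, push [7]
Visit 7, push []
Visit 5, push []
Visit 8, push [0]
Visit 0, push [6]
Visit 6, push []

DFS order: [1, 4, 3, 2, 7, 5, 8, 0, 6]


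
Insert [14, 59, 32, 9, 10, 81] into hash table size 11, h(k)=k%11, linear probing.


Insert 14: h=3 -> slot 3
Insert 59: h=4 -> slot 4
Insert 32: h=10 -> slot 10
Insert 9: h=9 -> slot 9
Insert 10: h=10, 1 probes -> slot 0
Insert 81: h=4, 1 probes -> slot 5

Table: [10, None, None, 14, 59, 81, None, None, None, 9, 32]


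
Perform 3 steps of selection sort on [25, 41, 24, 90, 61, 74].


Initial: [25, 41, 24, 90, 61, 74]
Step 1: min=24 at 2
  Swap: [24, 41, 25, 90, 61, 74]
Step 2: min=25 at 2
  Swap: [24, 25, 41, 90, 61, 74]
Step 3: min=41 at 2
  Swap: [24, 25, 41, 90, 61, 74]

After 3 steps: [24, 25, 41, 90, 61, 74]


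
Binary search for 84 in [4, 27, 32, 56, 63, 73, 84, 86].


Step 1: lo=0, hi=7, mid=3, val=56
Step 2: lo=4, hi=7, mid=5, val=73
Step 3: lo=6, hi=7, mid=6, val=84

Found at index 6


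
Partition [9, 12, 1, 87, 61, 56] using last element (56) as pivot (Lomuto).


Pivot: 56
  9 <= 56: advance i (no swap)
  12 <= 56: advance i (no swap)
  1 <= 56: advance i (no swap)
Place pivot at 3: [9, 12, 1, 56, 61, 87]

Partitioned: [9, 12, 1, 56, 61, 87]


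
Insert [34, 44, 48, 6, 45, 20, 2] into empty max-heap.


Insert 34: [34]
Insert 44: [44, 34]
Insert 48: [48, 34, 44]
Insert 6: [48, 34, 44, 6]
Insert 45: [48, 45, 44, 6, 34]
Insert 20: [48, 45, 44, 6, 34, 20]
Insert 2: [48, 45, 44, 6, 34, 20, 2]

Final heap: [48, 45, 44, 6, 34, 20, 2]


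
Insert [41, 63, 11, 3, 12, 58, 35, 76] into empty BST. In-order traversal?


Insert 41: root
Insert 63: R from 41
Insert 11: L from 41
Insert 3: L from 41 -> L from 11
Insert 12: L from 41 -> R from 11
Insert 58: R from 41 -> L from 63
Insert 35: L from 41 -> R from 11 -> R from 12
Insert 76: R from 41 -> R from 63

In-order: [3, 11, 12, 35, 41, 58, 63, 76]


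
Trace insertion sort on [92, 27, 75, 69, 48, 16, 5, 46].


Initial: [92, 27, 75, 69, 48, 16, 5, 46]
Insert 27: [27, 92, 75, 69, 48, 16, 5, 46]
Insert 75: [27, 75, 92, 69, 48, 16, 5, 46]
Insert 69: [27, 69, 75, 92, 48, 16, 5, 46]
Insert 48: [27, 48, 69, 75, 92, 16, 5, 46]
Insert 16: [16, 27, 48, 69, 75, 92, 5, 46]
Insert 5: [5, 16, 27, 48, 69, 75, 92, 46]
Insert 46: [5, 16, 27, 46, 48, 69, 75, 92]

Sorted: [5, 16, 27, 46, 48, 69, 75, 92]


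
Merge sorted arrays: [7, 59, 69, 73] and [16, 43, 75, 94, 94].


Take 7 from A
Take 16 from B
Take 43 from B
Take 59 from A
Take 69 from A
Take 73 from A

Merged: [7, 16, 43, 59, 69, 73, 75, 94, 94]


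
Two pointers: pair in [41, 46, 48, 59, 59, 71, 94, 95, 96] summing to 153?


lo=0(41)+hi=8(96)=137
lo=1(46)+hi=8(96)=142
lo=2(48)+hi=8(96)=144
lo=3(59)+hi=8(96)=155
lo=3(59)+hi=7(95)=154
lo=3(59)+hi=6(94)=153

Yes: 59+94=153


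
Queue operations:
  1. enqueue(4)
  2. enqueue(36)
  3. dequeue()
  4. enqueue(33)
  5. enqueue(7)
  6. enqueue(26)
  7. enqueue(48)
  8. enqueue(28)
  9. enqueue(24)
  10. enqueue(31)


enqueue(4) -> [4]
enqueue(36) -> [4, 36]
dequeue()->4, [36]
enqueue(33) -> [36, 33]
enqueue(7) -> [36, 33, 7]
enqueue(26) -> [36, 33, 7, 26]
enqueue(48) -> [36, 33, 7, 26, 48]
enqueue(28) -> [36, 33, 7, 26, 48, 28]
enqueue(24) -> [36, 33, 7, 26, 48, 28, 24]
enqueue(31) -> [36, 33, 7, 26, 48, 28, 24, 31]

Final queue: [36, 33, 7, 26, 48, 28, 24, 31]


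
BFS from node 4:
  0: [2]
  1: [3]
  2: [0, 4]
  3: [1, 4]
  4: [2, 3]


Visit 4, enqueue [2, 3]
Visit 2, enqueue [0]
Visit 3, enqueue [1]
Visit 0, enqueue []
Visit 1, enqueue []

BFS order: [4, 2, 3, 0, 1]


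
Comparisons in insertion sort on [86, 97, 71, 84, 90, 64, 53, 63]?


Algorithm: insertion sort
Input: [86, 97, 71, 84, 90, 64, 53, 63]
Sorted: [53, 63, 64, 71, 84, 86, 90, 97]

26


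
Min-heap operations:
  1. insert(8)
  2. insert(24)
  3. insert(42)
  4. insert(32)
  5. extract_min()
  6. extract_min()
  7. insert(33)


insert(8) -> [8]
insert(24) -> [8, 24]
insert(42) -> [8, 24, 42]
insert(32) -> [8, 24, 42, 32]
extract_min()->8, [24, 32, 42]
extract_min()->24, [32, 42]
insert(33) -> [32, 42, 33]

Final heap: [32, 42, 33]


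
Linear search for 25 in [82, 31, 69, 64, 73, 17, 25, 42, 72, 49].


i=0: 82!=25
i=1: 31!=25
i=2: 69!=25
i=3: 64!=25
i=4: 73!=25
i=5: 17!=25
i=6: 25==25 found!

Found at 6, 7 comps


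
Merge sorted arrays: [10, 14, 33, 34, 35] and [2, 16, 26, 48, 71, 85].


Take 2 from B
Take 10 from A
Take 14 from A
Take 16 from B
Take 26 from B
Take 33 from A
Take 34 from A
Take 35 from A

Merged: [2, 10, 14, 16, 26, 33, 34, 35, 48, 71, 85]


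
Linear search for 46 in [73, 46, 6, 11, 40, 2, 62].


i=0: 73!=46
i=1: 46==46 found!

Found at 1, 2 comps


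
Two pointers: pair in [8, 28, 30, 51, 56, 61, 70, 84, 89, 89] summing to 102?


lo=0(8)+hi=9(89)=97
lo=1(28)+hi=9(89)=117
lo=1(28)+hi=8(89)=117
lo=1(28)+hi=7(84)=112
lo=1(28)+hi=6(70)=98
lo=2(30)+hi=6(70)=100
lo=3(51)+hi=6(70)=121
lo=3(51)+hi=5(61)=112
lo=3(51)+hi=4(56)=107

No pair found


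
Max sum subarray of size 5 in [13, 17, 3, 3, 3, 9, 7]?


[0:5]: 39
[1:6]: 35
[2:7]: 25

Max: 39 at [0:5]


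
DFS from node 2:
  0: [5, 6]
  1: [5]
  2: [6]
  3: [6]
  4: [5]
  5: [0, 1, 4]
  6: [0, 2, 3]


Visit 2, push [6]
Visit 6, push [3, 0]
Visit 0, push [5]
Visit 5, push [4, 1]
Visit 1, push []
Visit 4, push []
Visit 3, push []

DFS order: [2, 6, 0, 5, 1, 4, 3]


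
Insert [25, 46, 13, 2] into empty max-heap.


Insert 25: [25]
Insert 46: [46, 25]
Insert 13: [46, 25, 13]
Insert 2: [46, 25, 13, 2]

Final heap: [46, 25, 13, 2]


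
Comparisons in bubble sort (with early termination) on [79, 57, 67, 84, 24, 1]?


Algorithm: bubble sort (with early termination)
Input: [79, 57, 67, 84, 24, 1]
Sorted: [1, 24, 57, 67, 79, 84]

15


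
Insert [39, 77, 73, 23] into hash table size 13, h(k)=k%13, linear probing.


Insert 39: h=0 -> slot 0
Insert 77: h=12 -> slot 12
Insert 73: h=8 -> slot 8
Insert 23: h=10 -> slot 10

Table: [39, None, None, None, None, None, None, None, 73, None, 23, None, 77]


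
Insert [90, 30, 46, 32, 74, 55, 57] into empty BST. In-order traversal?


Insert 90: root
Insert 30: L from 90
Insert 46: L from 90 -> R from 30
Insert 32: L from 90 -> R from 30 -> L from 46
Insert 74: L from 90 -> R from 30 -> R from 46
Insert 55: L from 90 -> R from 30 -> R from 46 -> L from 74
Insert 57: L from 90 -> R from 30 -> R from 46 -> L from 74 -> R from 55

In-order: [30, 32, 46, 55, 57, 74, 90]


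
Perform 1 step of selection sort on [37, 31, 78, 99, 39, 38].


Initial: [37, 31, 78, 99, 39, 38]
Step 1: min=31 at 1
  Swap: [31, 37, 78, 99, 39, 38]

After 1 step: [31, 37, 78, 99, 39, 38]


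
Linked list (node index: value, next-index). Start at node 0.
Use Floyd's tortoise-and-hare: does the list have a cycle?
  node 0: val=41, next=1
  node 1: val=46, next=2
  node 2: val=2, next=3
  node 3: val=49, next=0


Floyd's tortoise (slow, +1) and hare (fast, +2):
  init: slow=0, fast=0
  step 1: slow=1, fast=2
  step 2: slow=2, fast=0
  step 3: slow=3, fast=2
  step 4: slow=0, fast=0
  slow == fast at node 0: cycle detected

Cycle: yes


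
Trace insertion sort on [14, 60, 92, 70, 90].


Initial: [14, 60, 92, 70, 90]
Insert 60: [14, 60, 92, 70, 90]
Insert 92: [14, 60, 92, 70, 90]
Insert 70: [14, 60, 70, 92, 90]
Insert 90: [14, 60, 70, 90, 92]

Sorted: [14, 60, 70, 90, 92]


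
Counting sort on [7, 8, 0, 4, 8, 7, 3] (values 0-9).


Input: [7, 8, 0, 4, 8, 7, 3]
Counts: [1, 0, 0, 1, 1, 0, 0, 2, 2, 0]

Sorted: [0, 3, 4, 7, 7, 8, 8]


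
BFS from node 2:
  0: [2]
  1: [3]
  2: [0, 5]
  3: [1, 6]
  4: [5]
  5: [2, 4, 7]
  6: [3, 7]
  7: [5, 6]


Visit 2, enqueue [0, 5]
Visit 0, enqueue []
Visit 5, enqueue [4, 7]
Visit 4, enqueue []
Visit 7, enqueue [6]
Visit 6, enqueue [3]
Visit 3, enqueue [1]
Visit 1, enqueue []

BFS order: [2, 0, 5, 4, 7, 6, 3, 1]


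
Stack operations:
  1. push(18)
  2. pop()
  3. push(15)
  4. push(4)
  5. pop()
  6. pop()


push(18) -> [18]
pop()->18, []
push(15) -> [15]
push(4) -> [15, 4]
pop()->4, [15]
pop()->15, []

Final stack: []


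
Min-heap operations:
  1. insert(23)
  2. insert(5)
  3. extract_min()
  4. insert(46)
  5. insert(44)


insert(23) -> [23]
insert(5) -> [5, 23]
extract_min()->5, [23]
insert(46) -> [23, 46]
insert(44) -> [23, 46, 44]

Final heap: [23, 46, 44]


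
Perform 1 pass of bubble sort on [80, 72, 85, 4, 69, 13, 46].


Initial: [80, 72, 85, 4, 69, 13, 46]
Pass 1: [72, 80, 4, 69, 13, 46, 85] (5 swaps)

After 1 pass: [72, 80, 4, 69, 13, 46, 85]


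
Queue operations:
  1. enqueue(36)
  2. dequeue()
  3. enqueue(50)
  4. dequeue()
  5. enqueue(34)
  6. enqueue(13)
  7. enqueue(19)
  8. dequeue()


enqueue(36) -> [36]
dequeue()->36, []
enqueue(50) -> [50]
dequeue()->50, []
enqueue(34) -> [34]
enqueue(13) -> [34, 13]
enqueue(19) -> [34, 13, 19]
dequeue()->34, [13, 19]

Final queue: [13, 19]


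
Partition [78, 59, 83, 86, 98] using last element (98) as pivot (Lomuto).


Pivot: 98
  78 <= 98: advance i (no swap)
  59 <= 98: advance i (no swap)
  83 <= 98: advance i (no swap)
  86 <= 98: advance i (no swap)
Place pivot at 4: [78, 59, 83, 86, 98]

Partitioned: [78, 59, 83, 86, 98]


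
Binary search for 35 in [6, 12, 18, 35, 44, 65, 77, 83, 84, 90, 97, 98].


Step 1: lo=0, hi=11, mid=5, val=65
Step 2: lo=0, hi=4, mid=2, val=18
Step 3: lo=3, hi=4, mid=3, val=35

Found at index 3


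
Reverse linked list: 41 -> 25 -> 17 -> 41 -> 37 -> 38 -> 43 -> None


Step 1: curr=41, set curr.next=prev(None) | reversed so far: 41
Step 2: curr=25, set curr.next=prev(41) | reversed so far: 25 -> 41
Step 3: curr=17, set curr.next=prev(25) | reversed so far: 17 -> 25 -> 41
Step 4: curr=41, set curr.next=prev(17) | reversed so far: 41 -> 17 -> 25 -> 41
Step 5: curr=37, set curr.next=prev(41) | reversed so far: 37 -> 41 -> 17 -> 25 -> 41
Step 6: curr=38, set curr.next=prev(37) | reversed so far: 38 -> 37 -> 41 -> 17 -> 25 -> 41
Step 7: curr=43, set curr.next=prev(38) | reversed so far: 43 -> 38 -> 37 -> 41 -> 17 -> 25 -> 41

43 -> 38 -> 37 -> 41 -> 17 -> 25 -> 41 -> None


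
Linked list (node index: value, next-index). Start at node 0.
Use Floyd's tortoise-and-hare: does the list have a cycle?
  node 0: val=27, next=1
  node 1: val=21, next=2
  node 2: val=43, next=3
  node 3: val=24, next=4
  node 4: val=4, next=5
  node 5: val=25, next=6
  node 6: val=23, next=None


Floyd's tortoise (slow, +1) and hare (fast, +2):
  init: slow=0, fast=0
  step 1: slow=1, fast=2
  step 2: slow=2, fast=4
  step 3: slow=3, fast=6
  step 4: fast -> None, no cycle

Cycle: no


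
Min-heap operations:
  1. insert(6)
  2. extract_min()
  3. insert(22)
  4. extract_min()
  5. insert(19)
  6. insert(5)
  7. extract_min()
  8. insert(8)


insert(6) -> [6]
extract_min()->6, []
insert(22) -> [22]
extract_min()->22, []
insert(19) -> [19]
insert(5) -> [5, 19]
extract_min()->5, [19]
insert(8) -> [8, 19]

Final heap: [8, 19]


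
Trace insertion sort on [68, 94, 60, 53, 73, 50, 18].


Initial: [68, 94, 60, 53, 73, 50, 18]
Insert 94: [68, 94, 60, 53, 73, 50, 18]
Insert 60: [60, 68, 94, 53, 73, 50, 18]
Insert 53: [53, 60, 68, 94, 73, 50, 18]
Insert 73: [53, 60, 68, 73, 94, 50, 18]
Insert 50: [50, 53, 60, 68, 73, 94, 18]
Insert 18: [18, 50, 53, 60, 68, 73, 94]

Sorted: [18, 50, 53, 60, 68, 73, 94]


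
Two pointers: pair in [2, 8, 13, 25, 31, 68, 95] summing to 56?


lo=0(2)+hi=6(95)=97
lo=0(2)+hi=5(68)=70
lo=0(2)+hi=4(31)=33
lo=1(8)+hi=4(31)=39
lo=2(13)+hi=4(31)=44
lo=3(25)+hi=4(31)=56

Yes: 25+31=56


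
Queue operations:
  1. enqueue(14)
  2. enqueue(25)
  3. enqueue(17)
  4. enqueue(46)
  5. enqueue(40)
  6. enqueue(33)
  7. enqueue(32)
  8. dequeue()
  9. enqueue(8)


enqueue(14) -> [14]
enqueue(25) -> [14, 25]
enqueue(17) -> [14, 25, 17]
enqueue(46) -> [14, 25, 17, 46]
enqueue(40) -> [14, 25, 17, 46, 40]
enqueue(33) -> [14, 25, 17, 46, 40, 33]
enqueue(32) -> [14, 25, 17, 46, 40, 33, 32]
dequeue()->14, [25, 17, 46, 40, 33, 32]
enqueue(8) -> [25, 17, 46, 40, 33, 32, 8]

Final queue: [25, 17, 46, 40, 33, 32, 8]


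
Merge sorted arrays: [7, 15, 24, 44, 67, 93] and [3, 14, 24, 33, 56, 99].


Take 3 from B
Take 7 from A
Take 14 from B
Take 15 from A
Take 24 from A
Take 24 from B
Take 33 from B
Take 44 from A
Take 56 from B
Take 67 from A
Take 93 from A

Merged: [3, 7, 14, 15, 24, 24, 33, 44, 56, 67, 93, 99]


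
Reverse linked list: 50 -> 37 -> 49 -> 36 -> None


Step 1: curr=50, set curr.next=prev(None) | reversed so far: 50
Step 2: curr=37, set curr.next=prev(50) | reversed so far: 37 -> 50
Step 3: curr=49, set curr.next=prev(37) | reversed so far: 49 -> 37 -> 50
Step 4: curr=36, set curr.next=prev(49) | reversed so far: 36 -> 49 -> 37 -> 50

36 -> 49 -> 37 -> 50 -> None


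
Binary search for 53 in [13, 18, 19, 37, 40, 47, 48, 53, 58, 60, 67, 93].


Step 1: lo=0, hi=11, mid=5, val=47
Step 2: lo=6, hi=11, mid=8, val=58
Step 3: lo=6, hi=7, mid=6, val=48
Step 4: lo=7, hi=7, mid=7, val=53

Found at index 7


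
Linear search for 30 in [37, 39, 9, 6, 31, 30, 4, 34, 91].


i=0: 37!=30
i=1: 39!=30
i=2: 9!=30
i=3: 6!=30
i=4: 31!=30
i=5: 30==30 found!

Found at 5, 6 comps


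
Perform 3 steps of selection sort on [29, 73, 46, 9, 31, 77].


Initial: [29, 73, 46, 9, 31, 77]
Step 1: min=9 at 3
  Swap: [9, 73, 46, 29, 31, 77]
Step 2: min=29 at 3
  Swap: [9, 29, 46, 73, 31, 77]
Step 3: min=31 at 4
  Swap: [9, 29, 31, 73, 46, 77]

After 3 steps: [9, 29, 31, 73, 46, 77]


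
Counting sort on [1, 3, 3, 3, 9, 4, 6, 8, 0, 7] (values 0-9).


Input: [1, 3, 3, 3, 9, 4, 6, 8, 0, 7]
Counts: [1, 1, 0, 3, 1, 0, 1, 1, 1, 1]

Sorted: [0, 1, 3, 3, 3, 4, 6, 7, 8, 9]


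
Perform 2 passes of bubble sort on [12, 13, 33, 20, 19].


Initial: [12, 13, 33, 20, 19]
Pass 1: [12, 13, 20, 19, 33] (2 swaps)
Pass 2: [12, 13, 19, 20, 33] (1 swaps)

After 2 passes: [12, 13, 19, 20, 33]


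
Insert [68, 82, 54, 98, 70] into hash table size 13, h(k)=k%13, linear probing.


Insert 68: h=3 -> slot 3
Insert 82: h=4 -> slot 4
Insert 54: h=2 -> slot 2
Insert 98: h=7 -> slot 7
Insert 70: h=5 -> slot 5

Table: [None, None, 54, 68, 82, 70, None, 98, None, None, None, None, None]


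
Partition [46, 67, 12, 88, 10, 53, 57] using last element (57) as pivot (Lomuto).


Pivot: 57
  46 <= 57: advance i (no swap)
  12 <= 57: swap -> [46, 12, 67, 88, 10, 53, 57]
  10 <= 57: swap -> [46, 12, 10, 88, 67, 53, 57]
  53 <= 57: swap -> [46, 12, 10, 53, 67, 88, 57]
Place pivot at 4: [46, 12, 10, 53, 57, 88, 67]

Partitioned: [46, 12, 10, 53, 57, 88, 67]


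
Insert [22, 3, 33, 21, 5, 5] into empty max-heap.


Insert 22: [22]
Insert 3: [22, 3]
Insert 33: [33, 3, 22]
Insert 21: [33, 21, 22, 3]
Insert 5: [33, 21, 22, 3, 5]
Insert 5: [33, 21, 22, 3, 5, 5]

Final heap: [33, 21, 22, 3, 5, 5]


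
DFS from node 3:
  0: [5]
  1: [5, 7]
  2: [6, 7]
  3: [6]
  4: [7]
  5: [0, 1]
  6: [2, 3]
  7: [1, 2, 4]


Visit 3, push [6]
Visit 6, push [2]
Visit 2, push [7]
Visit 7, push [4, 1]
Visit 1, push [5]
Visit 5, push [0]
Visit 0, push []
Visit 4, push []

DFS order: [3, 6, 2, 7, 1, 5, 0, 4]


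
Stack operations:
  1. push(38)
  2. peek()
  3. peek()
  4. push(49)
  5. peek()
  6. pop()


push(38) -> [38]
peek()->38
peek()->38
push(49) -> [38, 49]
peek()->49
pop()->49, [38]

Final stack: [38]


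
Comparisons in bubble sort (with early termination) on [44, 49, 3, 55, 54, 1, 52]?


Algorithm: bubble sort (with early termination)
Input: [44, 49, 3, 55, 54, 1, 52]
Sorted: [1, 3, 44, 49, 52, 54, 55]

21


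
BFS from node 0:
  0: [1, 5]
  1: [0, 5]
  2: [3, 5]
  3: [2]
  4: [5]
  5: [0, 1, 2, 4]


Visit 0, enqueue [1, 5]
Visit 1, enqueue []
Visit 5, enqueue [2, 4]
Visit 2, enqueue [3]
Visit 4, enqueue []
Visit 3, enqueue []

BFS order: [0, 1, 5, 2, 4, 3]


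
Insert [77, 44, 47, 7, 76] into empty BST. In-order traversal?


Insert 77: root
Insert 44: L from 77
Insert 47: L from 77 -> R from 44
Insert 7: L from 77 -> L from 44
Insert 76: L from 77 -> R from 44 -> R from 47

In-order: [7, 44, 47, 76, 77]


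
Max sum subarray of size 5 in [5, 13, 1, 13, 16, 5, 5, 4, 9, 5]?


[0:5]: 48
[1:6]: 48
[2:7]: 40
[3:8]: 43
[4:9]: 39
[5:10]: 28

Max: 48 at [0:5]


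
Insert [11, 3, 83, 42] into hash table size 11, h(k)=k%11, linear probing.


Insert 11: h=0 -> slot 0
Insert 3: h=3 -> slot 3
Insert 83: h=6 -> slot 6
Insert 42: h=9 -> slot 9

Table: [11, None, None, 3, None, None, 83, None, None, 42, None]


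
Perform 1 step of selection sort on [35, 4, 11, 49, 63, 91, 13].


Initial: [35, 4, 11, 49, 63, 91, 13]
Step 1: min=4 at 1
  Swap: [4, 35, 11, 49, 63, 91, 13]

After 1 step: [4, 35, 11, 49, 63, 91, 13]


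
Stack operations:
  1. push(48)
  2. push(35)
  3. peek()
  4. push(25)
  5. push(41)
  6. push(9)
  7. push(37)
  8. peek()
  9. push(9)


push(48) -> [48]
push(35) -> [48, 35]
peek()->35
push(25) -> [48, 35, 25]
push(41) -> [48, 35, 25, 41]
push(9) -> [48, 35, 25, 41, 9]
push(37) -> [48, 35, 25, 41, 9, 37]
peek()->37
push(9) -> [48, 35, 25, 41, 9, 37, 9]

Final stack: [48, 35, 25, 41, 9, 37, 9]


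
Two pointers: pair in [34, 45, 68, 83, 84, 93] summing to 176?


lo=0(34)+hi=5(93)=127
lo=1(45)+hi=5(93)=138
lo=2(68)+hi=5(93)=161
lo=3(83)+hi=5(93)=176

Yes: 83+93=176


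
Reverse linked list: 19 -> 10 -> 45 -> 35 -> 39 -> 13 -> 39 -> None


Step 1: curr=19, set curr.next=prev(None) | reversed so far: 19
Step 2: curr=10, set curr.next=prev(19) | reversed so far: 10 -> 19
Step 3: curr=45, set curr.next=prev(10) | reversed so far: 45 -> 10 -> 19
Step 4: curr=35, set curr.next=prev(45) | reversed so far: 35 -> 45 -> 10 -> 19
Step 5: curr=39, set curr.next=prev(35) | reversed so far: 39 -> 35 -> 45 -> 10 -> 19
Step 6: curr=13, set curr.next=prev(39) | reversed so far: 13 -> 39 -> 35 -> 45 -> 10 -> 19
Step 7: curr=39, set curr.next=prev(13) | reversed so far: 39 -> 13 -> 39 -> 35 -> 45 -> 10 -> 19

39 -> 13 -> 39 -> 35 -> 45 -> 10 -> 19 -> None


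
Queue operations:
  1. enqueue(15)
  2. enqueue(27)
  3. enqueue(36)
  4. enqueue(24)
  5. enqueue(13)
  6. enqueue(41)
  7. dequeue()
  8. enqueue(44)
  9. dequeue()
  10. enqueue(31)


enqueue(15) -> [15]
enqueue(27) -> [15, 27]
enqueue(36) -> [15, 27, 36]
enqueue(24) -> [15, 27, 36, 24]
enqueue(13) -> [15, 27, 36, 24, 13]
enqueue(41) -> [15, 27, 36, 24, 13, 41]
dequeue()->15, [27, 36, 24, 13, 41]
enqueue(44) -> [27, 36, 24, 13, 41, 44]
dequeue()->27, [36, 24, 13, 41, 44]
enqueue(31) -> [36, 24, 13, 41, 44, 31]

Final queue: [36, 24, 13, 41, 44, 31]


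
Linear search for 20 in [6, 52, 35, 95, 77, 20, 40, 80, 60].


i=0: 6!=20
i=1: 52!=20
i=2: 35!=20
i=3: 95!=20
i=4: 77!=20
i=5: 20==20 found!

Found at 5, 6 comps


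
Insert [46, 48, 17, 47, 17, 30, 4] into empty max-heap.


Insert 46: [46]
Insert 48: [48, 46]
Insert 17: [48, 46, 17]
Insert 47: [48, 47, 17, 46]
Insert 17: [48, 47, 17, 46, 17]
Insert 30: [48, 47, 30, 46, 17, 17]
Insert 4: [48, 47, 30, 46, 17, 17, 4]

Final heap: [48, 47, 30, 46, 17, 17, 4]


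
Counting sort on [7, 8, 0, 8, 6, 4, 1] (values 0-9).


Input: [7, 8, 0, 8, 6, 4, 1]
Counts: [1, 1, 0, 0, 1, 0, 1, 1, 2, 0]

Sorted: [0, 1, 4, 6, 7, 8, 8]


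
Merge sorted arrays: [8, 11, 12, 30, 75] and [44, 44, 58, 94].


Take 8 from A
Take 11 from A
Take 12 from A
Take 30 from A
Take 44 from B
Take 44 from B
Take 58 from B
Take 75 from A

Merged: [8, 11, 12, 30, 44, 44, 58, 75, 94]


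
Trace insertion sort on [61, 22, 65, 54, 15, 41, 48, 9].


Initial: [61, 22, 65, 54, 15, 41, 48, 9]
Insert 22: [22, 61, 65, 54, 15, 41, 48, 9]
Insert 65: [22, 61, 65, 54, 15, 41, 48, 9]
Insert 54: [22, 54, 61, 65, 15, 41, 48, 9]
Insert 15: [15, 22, 54, 61, 65, 41, 48, 9]
Insert 41: [15, 22, 41, 54, 61, 65, 48, 9]
Insert 48: [15, 22, 41, 48, 54, 61, 65, 9]
Insert 9: [9, 15, 22, 41, 48, 54, 61, 65]

Sorted: [9, 15, 22, 41, 48, 54, 61, 65]


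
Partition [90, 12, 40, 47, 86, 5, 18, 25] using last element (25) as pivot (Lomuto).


Pivot: 25
  12 <= 25: swap -> [12, 90, 40, 47, 86, 5, 18, 25]
  5 <= 25: swap -> [12, 5, 40, 47, 86, 90, 18, 25]
  18 <= 25: swap -> [12, 5, 18, 47, 86, 90, 40, 25]
Place pivot at 3: [12, 5, 18, 25, 86, 90, 40, 47]

Partitioned: [12, 5, 18, 25, 86, 90, 40, 47]


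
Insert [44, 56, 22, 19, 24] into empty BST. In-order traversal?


Insert 44: root
Insert 56: R from 44
Insert 22: L from 44
Insert 19: L from 44 -> L from 22
Insert 24: L from 44 -> R from 22

In-order: [19, 22, 24, 44, 56]


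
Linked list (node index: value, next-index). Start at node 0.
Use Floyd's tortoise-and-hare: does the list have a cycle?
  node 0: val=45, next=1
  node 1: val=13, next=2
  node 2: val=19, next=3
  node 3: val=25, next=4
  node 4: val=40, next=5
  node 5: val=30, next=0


Floyd's tortoise (slow, +1) and hare (fast, +2):
  init: slow=0, fast=0
  step 1: slow=1, fast=2
  step 2: slow=2, fast=4
  step 3: slow=3, fast=0
  step 4: slow=4, fast=2
  step 5: slow=5, fast=4
  step 6: slow=0, fast=0
  slow == fast at node 0: cycle detected

Cycle: yes


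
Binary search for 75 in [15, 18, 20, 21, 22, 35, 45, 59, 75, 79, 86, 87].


Step 1: lo=0, hi=11, mid=5, val=35
Step 2: lo=6, hi=11, mid=8, val=75

Found at index 8


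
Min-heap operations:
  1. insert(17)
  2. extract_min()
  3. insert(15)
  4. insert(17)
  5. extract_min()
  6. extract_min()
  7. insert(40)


insert(17) -> [17]
extract_min()->17, []
insert(15) -> [15]
insert(17) -> [15, 17]
extract_min()->15, [17]
extract_min()->17, []
insert(40) -> [40]

Final heap: [40]


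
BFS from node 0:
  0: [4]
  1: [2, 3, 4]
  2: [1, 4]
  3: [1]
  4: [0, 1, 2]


Visit 0, enqueue [4]
Visit 4, enqueue [1, 2]
Visit 1, enqueue [3]
Visit 2, enqueue []
Visit 3, enqueue []

BFS order: [0, 4, 1, 2, 3]


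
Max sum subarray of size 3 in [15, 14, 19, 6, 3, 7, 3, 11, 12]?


[0:3]: 48
[1:4]: 39
[2:5]: 28
[3:6]: 16
[4:7]: 13
[5:8]: 21
[6:9]: 26

Max: 48 at [0:3]


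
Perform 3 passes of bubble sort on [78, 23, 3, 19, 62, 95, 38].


Initial: [78, 23, 3, 19, 62, 95, 38]
Pass 1: [23, 3, 19, 62, 78, 38, 95] (5 swaps)
Pass 2: [3, 19, 23, 62, 38, 78, 95] (3 swaps)
Pass 3: [3, 19, 23, 38, 62, 78, 95] (1 swaps)

After 3 passes: [3, 19, 23, 38, 62, 78, 95]


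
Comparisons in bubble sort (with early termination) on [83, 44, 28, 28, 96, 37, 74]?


Algorithm: bubble sort (with early termination)
Input: [83, 44, 28, 28, 96, 37, 74]
Sorted: [28, 28, 37, 44, 74, 83, 96]

18


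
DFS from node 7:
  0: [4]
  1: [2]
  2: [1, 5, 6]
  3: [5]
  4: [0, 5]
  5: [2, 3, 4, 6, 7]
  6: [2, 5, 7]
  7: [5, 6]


Visit 7, push [6, 5]
Visit 5, push [6, 4, 3, 2]
Visit 2, push [6, 1]
Visit 1, push []
Visit 6, push []
Visit 3, push []
Visit 4, push [0]
Visit 0, push []

DFS order: [7, 5, 2, 1, 6, 3, 4, 0]


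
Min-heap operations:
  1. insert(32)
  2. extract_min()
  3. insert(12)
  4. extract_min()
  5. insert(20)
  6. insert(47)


insert(32) -> [32]
extract_min()->32, []
insert(12) -> [12]
extract_min()->12, []
insert(20) -> [20]
insert(47) -> [20, 47]

Final heap: [20, 47]


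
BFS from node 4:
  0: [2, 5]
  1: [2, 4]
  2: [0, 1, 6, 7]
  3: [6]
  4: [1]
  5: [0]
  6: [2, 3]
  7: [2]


Visit 4, enqueue [1]
Visit 1, enqueue [2]
Visit 2, enqueue [0, 6, 7]
Visit 0, enqueue [5]
Visit 6, enqueue [3]
Visit 7, enqueue []
Visit 5, enqueue []
Visit 3, enqueue []

BFS order: [4, 1, 2, 0, 6, 7, 5, 3]


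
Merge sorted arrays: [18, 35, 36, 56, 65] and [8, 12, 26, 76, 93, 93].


Take 8 from B
Take 12 from B
Take 18 from A
Take 26 from B
Take 35 from A
Take 36 from A
Take 56 from A
Take 65 from A

Merged: [8, 12, 18, 26, 35, 36, 56, 65, 76, 93, 93]


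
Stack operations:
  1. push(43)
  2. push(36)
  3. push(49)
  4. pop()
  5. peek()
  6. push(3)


push(43) -> [43]
push(36) -> [43, 36]
push(49) -> [43, 36, 49]
pop()->49, [43, 36]
peek()->36
push(3) -> [43, 36, 3]

Final stack: [43, 36, 3]


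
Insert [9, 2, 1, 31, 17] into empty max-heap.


Insert 9: [9]
Insert 2: [9, 2]
Insert 1: [9, 2, 1]
Insert 31: [31, 9, 1, 2]
Insert 17: [31, 17, 1, 2, 9]

Final heap: [31, 17, 1, 2, 9]


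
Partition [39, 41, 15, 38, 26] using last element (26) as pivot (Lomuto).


Pivot: 26
  15 <= 26: swap -> [15, 41, 39, 38, 26]
Place pivot at 1: [15, 26, 39, 38, 41]

Partitioned: [15, 26, 39, 38, 41]


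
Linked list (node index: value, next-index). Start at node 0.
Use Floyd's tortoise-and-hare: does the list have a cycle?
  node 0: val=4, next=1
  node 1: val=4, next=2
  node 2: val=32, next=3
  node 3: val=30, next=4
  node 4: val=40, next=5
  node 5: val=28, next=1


Floyd's tortoise (slow, +1) and hare (fast, +2):
  init: slow=0, fast=0
  step 1: slow=1, fast=2
  step 2: slow=2, fast=4
  step 3: slow=3, fast=1
  step 4: slow=4, fast=3
  step 5: slow=5, fast=5
  slow == fast at node 5: cycle detected

Cycle: yes


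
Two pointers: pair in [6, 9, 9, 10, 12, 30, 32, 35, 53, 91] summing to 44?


lo=0(6)+hi=9(91)=97
lo=0(6)+hi=8(53)=59
lo=0(6)+hi=7(35)=41
lo=1(9)+hi=7(35)=44

Yes: 9+35=44


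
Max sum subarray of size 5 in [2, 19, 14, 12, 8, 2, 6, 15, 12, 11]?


[0:5]: 55
[1:6]: 55
[2:7]: 42
[3:8]: 43
[4:9]: 43
[5:10]: 46

Max: 55 at [0:5]


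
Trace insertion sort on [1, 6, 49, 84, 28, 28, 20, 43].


Initial: [1, 6, 49, 84, 28, 28, 20, 43]
Insert 6: [1, 6, 49, 84, 28, 28, 20, 43]
Insert 49: [1, 6, 49, 84, 28, 28, 20, 43]
Insert 84: [1, 6, 49, 84, 28, 28, 20, 43]
Insert 28: [1, 6, 28, 49, 84, 28, 20, 43]
Insert 28: [1, 6, 28, 28, 49, 84, 20, 43]
Insert 20: [1, 6, 20, 28, 28, 49, 84, 43]
Insert 43: [1, 6, 20, 28, 28, 43, 49, 84]

Sorted: [1, 6, 20, 28, 28, 43, 49, 84]


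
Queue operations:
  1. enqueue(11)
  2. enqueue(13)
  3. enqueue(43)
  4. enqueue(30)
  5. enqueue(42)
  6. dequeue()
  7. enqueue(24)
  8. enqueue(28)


enqueue(11) -> [11]
enqueue(13) -> [11, 13]
enqueue(43) -> [11, 13, 43]
enqueue(30) -> [11, 13, 43, 30]
enqueue(42) -> [11, 13, 43, 30, 42]
dequeue()->11, [13, 43, 30, 42]
enqueue(24) -> [13, 43, 30, 42, 24]
enqueue(28) -> [13, 43, 30, 42, 24, 28]

Final queue: [13, 43, 30, 42, 24, 28]


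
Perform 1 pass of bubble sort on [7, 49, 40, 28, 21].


Initial: [7, 49, 40, 28, 21]
Pass 1: [7, 40, 28, 21, 49] (3 swaps)

After 1 pass: [7, 40, 28, 21, 49]


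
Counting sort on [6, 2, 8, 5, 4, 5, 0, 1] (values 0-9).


Input: [6, 2, 8, 5, 4, 5, 0, 1]
Counts: [1, 1, 1, 0, 1, 2, 1, 0, 1, 0]

Sorted: [0, 1, 2, 4, 5, 5, 6, 8]


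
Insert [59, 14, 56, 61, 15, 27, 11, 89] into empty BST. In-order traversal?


Insert 59: root
Insert 14: L from 59
Insert 56: L from 59 -> R from 14
Insert 61: R from 59
Insert 15: L from 59 -> R from 14 -> L from 56
Insert 27: L from 59 -> R from 14 -> L from 56 -> R from 15
Insert 11: L from 59 -> L from 14
Insert 89: R from 59 -> R from 61

In-order: [11, 14, 15, 27, 56, 59, 61, 89]


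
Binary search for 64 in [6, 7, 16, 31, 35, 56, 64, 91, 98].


Step 1: lo=0, hi=8, mid=4, val=35
Step 2: lo=5, hi=8, mid=6, val=64

Found at index 6


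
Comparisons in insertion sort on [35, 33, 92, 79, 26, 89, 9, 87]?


Algorithm: insertion sort
Input: [35, 33, 92, 79, 26, 89, 9, 87]
Sorted: [9, 26, 33, 35, 79, 87, 89, 92]

19


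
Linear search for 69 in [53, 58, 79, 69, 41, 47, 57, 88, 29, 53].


i=0: 53!=69
i=1: 58!=69
i=2: 79!=69
i=3: 69==69 found!

Found at 3, 4 comps


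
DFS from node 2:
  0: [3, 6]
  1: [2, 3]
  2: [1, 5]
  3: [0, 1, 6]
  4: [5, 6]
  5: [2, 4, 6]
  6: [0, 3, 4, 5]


Visit 2, push [5, 1]
Visit 1, push [3]
Visit 3, push [6, 0]
Visit 0, push [6]
Visit 6, push [5, 4]
Visit 4, push [5]
Visit 5, push []

DFS order: [2, 1, 3, 0, 6, 4, 5]


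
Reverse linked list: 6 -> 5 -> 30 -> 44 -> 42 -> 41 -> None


Step 1: curr=6, set curr.next=prev(None) | reversed so far: 6
Step 2: curr=5, set curr.next=prev(6) | reversed so far: 5 -> 6
Step 3: curr=30, set curr.next=prev(5) | reversed so far: 30 -> 5 -> 6
Step 4: curr=44, set curr.next=prev(30) | reversed so far: 44 -> 30 -> 5 -> 6
Step 5: curr=42, set curr.next=prev(44) | reversed so far: 42 -> 44 -> 30 -> 5 -> 6
Step 6: curr=41, set curr.next=prev(42) | reversed so far: 41 -> 42 -> 44 -> 30 -> 5 -> 6

41 -> 42 -> 44 -> 30 -> 5 -> 6 -> None


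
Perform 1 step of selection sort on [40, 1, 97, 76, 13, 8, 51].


Initial: [40, 1, 97, 76, 13, 8, 51]
Step 1: min=1 at 1
  Swap: [1, 40, 97, 76, 13, 8, 51]

After 1 step: [1, 40, 97, 76, 13, 8, 51]


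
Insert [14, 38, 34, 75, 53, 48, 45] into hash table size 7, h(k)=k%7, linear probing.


Insert 14: h=0 -> slot 0
Insert 38: h=3 -> slot 3
Insert 34: h=6 -> slot 6
Insert 75: h=5 -> slot 5
Insert 53: h=4 -> slot 4
Insert 48: h=6, 2 probes -> slot 1
Insert 45: h=3, 6 probes -> slot 2

Table: [14, 48, 45, 38, 53, 75, 34]


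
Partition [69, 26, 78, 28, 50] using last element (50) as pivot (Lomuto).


Pivot: 50
  26 <= 50: swap -> [26, 69, 78, 28, 50]
  28 <= 50: swap -> [26, 28, 78, 69, 50]
Place pivot at 2: [26, 28, 50, 69, 78]

Partitioned: [26, 28, 50, 69, 78]


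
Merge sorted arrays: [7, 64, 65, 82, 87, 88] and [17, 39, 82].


Take 7 from A
Take 17 from B
Take 39 from B
Take 64 from A
Take 65 from A
Take 82 from A
Take 82 from B

Merged: [7, 17, 39, 64, 65, 82, 82, 87, 88]


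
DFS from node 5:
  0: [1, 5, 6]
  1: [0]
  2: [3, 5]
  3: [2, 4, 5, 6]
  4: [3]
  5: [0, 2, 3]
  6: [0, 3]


Visit 5, push [3, 2, 0]
Visit 0, push [6, 1]
Visit 1, push []
Visit 6, push [3]
Visit 3, push [4, 2]
Visit 2, push []
Visit 4, push []

DFS order: [5, 0, 1, 6, 3, 2, 4]


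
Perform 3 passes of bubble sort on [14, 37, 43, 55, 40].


Initial: [14, 37, 43, 55, 40]
Pass 1: [14, 37, 43, 40, 55] (1 swaps)
Pass 2: [14, 37, 40, 43, 55] (1 swaps)
Pass 3: [14, 37, 40, 43, 55] (0 swaps)

After 3 passes: [14, 37, 40, 43, 55]


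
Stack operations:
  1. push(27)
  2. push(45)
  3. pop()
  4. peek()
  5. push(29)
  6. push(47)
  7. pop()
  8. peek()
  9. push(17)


push(27) -> [27]
push(45) -> [27, 45]
pop()->45, [27]
peek()->27
push(29) -> [27, 29]
push(47) -> [27, 29, 47]
pop()->47, [27, 29]
peek()->29
push(17) -> [27, 29, 17]

Final stack: [27, 29, 17]


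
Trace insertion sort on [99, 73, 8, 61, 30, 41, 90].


Initial: [99, 73, 8, 61, 30, 41, 90]
Insert 73: [73, 99, 8, 61, 30, 41, 90]
Insert 8: [8, 73, 99, 61, 30, 41, 90]
Insert 61: [8, 61, 73, 99, 30, 41, 90]
Insert 30: [8, 30, 61, 73, 99, 41, 90]
Insert 41: [8, 30, 41, 61, 73, 99, 90]
Insert 90: [8, 30, 41, 61, 73, 90, 99]

Sorted: [8, 30, 41, 61, 73, 90, 99]


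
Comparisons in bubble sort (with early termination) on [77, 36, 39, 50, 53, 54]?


Algorithm: bubble sort (with early termination)
Input: [77, 36, 39, 50, 53, 54]
Sorted: [36, 39, 50, 53, 54, 77]

9


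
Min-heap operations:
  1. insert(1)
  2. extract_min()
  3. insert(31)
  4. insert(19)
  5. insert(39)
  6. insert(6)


insert(1) -> [1]
extract_min()->1, []
insert(31) -> [31]
insert(19) -> [19, 31]
insert(39) -> [19, 31, 39]
insert(6) -> [6, 19, 39, 31]

Final heap: [6, 19, 39, 31]


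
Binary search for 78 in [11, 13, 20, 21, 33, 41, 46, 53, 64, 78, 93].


Step 1: lo=0, hi=10, mid=5, val=41
Step 2: lo=6, hi=10, mid=8, val=64
Step 3: lo=9, hi=10, mid=9, val=78

Found at index 9


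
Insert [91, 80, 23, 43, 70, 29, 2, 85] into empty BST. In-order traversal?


Insert 91: root
Insert 80: L from 91
Insert 23: L from 91 -> L from 80
Insert 43: L from 91 -> L from 80 -> R from 23
Insert 70: L from 91 -> L from 80 -> R from 23 -> R from 43
Insert 29: L from 91 -> L from 80 -> R from 23 -> L from 43
Insert 2: L from 91 -> L from 80 -> L from 23
Insert 85: L from 91 -> R from 80

In-order: [2, 23, 29, 43, 70, 80, 85, 91]


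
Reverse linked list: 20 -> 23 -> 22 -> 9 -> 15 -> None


Step 1: curr=20, set curr.next=prev(None) | reversed so far: 20
Step 2: curr=23, set curr.next=prev(20) | reversed so far: 23 -> 20
Step 3: curr=22, set curr.next=prev(23) | reversed so far: 22 -> 23 -> 20
Step 4: curr=9, set curr.next=prev(22) | reversed so far: 9 -> 22 -> 23 -> 20
Step 5: curr=15, set curr.next=prev(9) | reversed so far: 15 -> 9 -> 22 -> 23 -> 20

15 -> 9 -> 22 -> 23 -> 20 -> None


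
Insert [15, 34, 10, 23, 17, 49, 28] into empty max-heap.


Insert 15: [15]
Insert 34: [34, 15]
Insert 10: [34, 15, 10]
Insert 23: [34, 23, 10, 15]
Insert 17: [34, 23, 10, 15, 17]
Insert 49: [49, 23, 34, 15, 17, 10]
Insert 28: [49, 23, 34, 15, 17, 10, 28]

Final heap: [49, 23, 34, 15, 17, 10, 28]


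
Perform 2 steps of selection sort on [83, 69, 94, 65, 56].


Initial: [83, 69, 94, 65, 56]
Step 1: min=56 at 4
  Swap: [56, 69, 94, 65, 83]
Step 2: min=65 at 3
  Swap: [56, 65, 94, 69, 83]

After 2 steps: [56, 65, 94, 69, 83]


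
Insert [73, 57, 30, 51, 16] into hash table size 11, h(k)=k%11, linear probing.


Insert 73: h=7 -> slot 7
Insert 57: h=2 -> slot 2
Insert 30: h=8 -> slot 8
Insert 51: h=7, 2 probes -> slot 9
Insert 16: h=5 -> slot 5

Table: [None, None, 57, None, None, 16, None, 73, 30, 51, None]


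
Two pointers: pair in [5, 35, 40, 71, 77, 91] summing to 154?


lo=0(5)+hi=5(91)=96
lo=1(35)+hi=5(91)=126
lo=2(40)+hi=5(91)=131
lo=3(71)+hi=5(91)=162
lo=3(71)+hi=4(77)=148

No pair found


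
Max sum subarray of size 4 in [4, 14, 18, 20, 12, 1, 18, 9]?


[0:4]: 56
[1:5]: 64
[2:6]: 51
[3:7]: 51
[4:8]: 40

Max: 64 at [1:5]


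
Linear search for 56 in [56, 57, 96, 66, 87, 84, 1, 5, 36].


i=0: 56==56 found!

Found at 0, 1 comps


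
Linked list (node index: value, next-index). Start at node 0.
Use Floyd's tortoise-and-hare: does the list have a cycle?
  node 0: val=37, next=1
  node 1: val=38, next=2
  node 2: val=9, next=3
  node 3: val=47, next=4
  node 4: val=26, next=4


Floyd's tortoise (slow, +1) and hare (fast, +2):
  init: slow=0, fast=0
  step 1: slow=1, fast=2
  step 2: slow=2, fast=4
  step 3: slow=3, fast=4
  step 4: slow=4, fast=4
  slow == fast at node 4: cycle detected

Cycle: yes


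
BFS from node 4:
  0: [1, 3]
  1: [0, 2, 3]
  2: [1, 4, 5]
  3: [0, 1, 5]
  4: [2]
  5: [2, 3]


Visit 4, enqueue [2]
Visit 2, enqueue [1, 5]
Visit 1, enqueue [0, 3]
Visit 5, enqueue []
Visit 0, enqueue []
Visit 3, enqueue []

BFS order: [4, 2, 1, 5, 0, 3]


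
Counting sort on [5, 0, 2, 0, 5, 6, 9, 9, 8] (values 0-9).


Input: [5, 0, 2, 0, 5, 6, 9, 9, 8]
Counts: [2, 0, 1, 0, 0, 2, 1, 0, 1, 2]

Sorted: [0, 0, 2, 5, 5, 6, 8, 9, 9]


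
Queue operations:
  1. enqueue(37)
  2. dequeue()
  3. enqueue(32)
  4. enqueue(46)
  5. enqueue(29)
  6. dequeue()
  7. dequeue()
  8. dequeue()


enqueue(37) -> [37]
dequeue()->37, []
enqueue(32) -> [32]
enqueue(46) -> [32, 46]
enqueue(29) -> [32, 46, 29]
dequeue()->32, [46, 29]
dequeue()->46, [29]
dequeue()->29, []

Final queue: []


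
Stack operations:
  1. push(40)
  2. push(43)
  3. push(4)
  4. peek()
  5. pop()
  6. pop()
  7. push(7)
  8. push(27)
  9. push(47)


push(40) -> [40]
push(43) -> [40, 43]
push(4) -> [40, 43, 4]
peek()->4
pop()->4, [40, 43]
pop()->43, [40]
push(7) -> [40, 7]
push(27) -> [40, 7, 27]
push(47) -> [40, 7, 27, 47]

Final stack: [40, 7, 27, 47]


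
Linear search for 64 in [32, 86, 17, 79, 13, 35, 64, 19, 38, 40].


i=0: 32!=64
i=1: 86!=64
i=2: 17!=64
i=3: 79!=64
i=4: 13!=64
i=5: 35!=64
i=6: 64==64 found!

Found at 6, 7 comps


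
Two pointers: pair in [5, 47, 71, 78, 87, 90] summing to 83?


lo=0(5)+hi=5(90)=95
lo=0(5)+hi=4(87)=92
lo=0(5)+hi=3(78)=83

Yes: 5+78=83


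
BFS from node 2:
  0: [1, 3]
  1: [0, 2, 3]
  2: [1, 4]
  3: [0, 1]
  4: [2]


Visit 2, enqueue [1, 4]
Visit 1, enqueue [0, 3]
Visit 4, enqueue []
Visit 0, enqueue []
Visit 3, enqueue []

BFS order: [2, 1, 4, 0, 3]
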